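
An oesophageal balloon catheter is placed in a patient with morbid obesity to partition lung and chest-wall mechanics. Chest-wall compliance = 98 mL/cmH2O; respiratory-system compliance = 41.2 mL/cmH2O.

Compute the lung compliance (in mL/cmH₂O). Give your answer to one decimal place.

71.1

1/CL = 1/Crs − 1/Ccw.
1/CL = 1/41.2 − 1/98 = 0.01407.
CL = 71.073 mL/cmH2O.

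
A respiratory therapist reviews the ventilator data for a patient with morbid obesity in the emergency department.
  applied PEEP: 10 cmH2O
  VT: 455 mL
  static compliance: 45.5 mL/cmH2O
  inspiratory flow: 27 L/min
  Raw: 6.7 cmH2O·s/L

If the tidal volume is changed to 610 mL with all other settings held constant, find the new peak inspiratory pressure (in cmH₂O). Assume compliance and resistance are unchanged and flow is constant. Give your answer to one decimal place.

Flow: 27 L/min ÷ 60 = 0.45 L/s.
PIP = Vt/C + R·V̇ + PEEP (constant-flow equation of motion).
Only the elastic term changes: ΔPIP = ΔVt / C = (610 − 455) / 45.5 = 3.407 cmH2O.
Original PIP = 455/45.5 + 6.7×0.45 + 10 = 23.015 cmH2O; new PIP = 23.015 + (3.407) = 26.422 cmH2O.

26.4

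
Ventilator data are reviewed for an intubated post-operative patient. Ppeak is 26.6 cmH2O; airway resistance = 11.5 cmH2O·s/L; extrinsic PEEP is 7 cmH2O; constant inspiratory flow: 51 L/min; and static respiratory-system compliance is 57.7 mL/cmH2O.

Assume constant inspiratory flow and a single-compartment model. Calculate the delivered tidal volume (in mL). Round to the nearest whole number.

Flow: 51 L/min ÷ 60 = 0.85 L/s.
Equation of motion (constant flow): PIP = Vt/C + R·V̇ + PEEP.
Vt/C = PIP − R·V̇ − PEEP = 26.6 − 9.775 − 7 = 9.825 cmH2O.
Vt = C × 9.825 = 57.7 × 9.825 = 566.9 mL.

567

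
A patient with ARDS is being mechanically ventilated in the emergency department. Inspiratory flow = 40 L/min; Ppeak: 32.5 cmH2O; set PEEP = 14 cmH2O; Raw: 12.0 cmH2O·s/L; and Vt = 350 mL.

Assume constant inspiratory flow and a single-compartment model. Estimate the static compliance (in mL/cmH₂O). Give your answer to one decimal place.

Flow: 40 L/min ÷ 60 = 0.6667 L/s.
Equation of motion (constant flow): PIP = Vt/C + R·V̇ + PEEP.
Vt/C = PIP − R·V̇ − PEEP = 32.5 − 12.0×0.6667 − 14 = 32.5 − 8.0 − 14 = 10.5 cmH2O.
C = Vt / 10.5 = 350 / 10.5 = 33.333 mL/cmH2O.

33.3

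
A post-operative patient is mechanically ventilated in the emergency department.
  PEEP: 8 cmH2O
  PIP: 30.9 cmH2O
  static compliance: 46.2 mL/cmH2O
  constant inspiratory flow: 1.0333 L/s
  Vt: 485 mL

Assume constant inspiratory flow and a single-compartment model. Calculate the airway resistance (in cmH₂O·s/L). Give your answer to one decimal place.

Equation of motion (constant flow): PIP = Vt/C + R·V̇ + PEEP.
R·V̇ = PIP − Vt/C − PEEP = 30.9 − 485/46.2 − 8 = 30.9 − 10.498 − 8 = 12.402 cmH2O.
R = 12.402 / 1.0333 = 12.002 cmH2O·s/L.

12.0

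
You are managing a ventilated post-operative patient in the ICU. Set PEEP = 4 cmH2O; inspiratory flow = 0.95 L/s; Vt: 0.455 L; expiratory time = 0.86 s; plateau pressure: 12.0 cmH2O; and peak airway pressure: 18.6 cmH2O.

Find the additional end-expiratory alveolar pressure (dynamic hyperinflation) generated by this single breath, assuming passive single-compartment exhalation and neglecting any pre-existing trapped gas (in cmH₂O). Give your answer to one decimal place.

R = (PIP − Pplat)/V̇ = (18.6 − 12.0) / 0.95 = 6.6/0.95 = 6.947 cmH2O·s/L.
C = Vt/(Pplat − PEEP) = 455.0 / (12.0 − 4) = 455.0/8.0 = 56.875 mL/cmH2O.
τ = R × C = 6.947 × 0.05688 L/cmH2O = 0.3951 s.
Fraction remaining = e^(−Te/τ) = e^(−0.86/0.3951) = 0.1134; trapped volume = 455.0 × 0.1134 = 51.597 mL.
Additional alveolar pressure from trapping ≈ V_trapped / C = 51.597 / 56.875 = 0.9072 cmH2O.

0.9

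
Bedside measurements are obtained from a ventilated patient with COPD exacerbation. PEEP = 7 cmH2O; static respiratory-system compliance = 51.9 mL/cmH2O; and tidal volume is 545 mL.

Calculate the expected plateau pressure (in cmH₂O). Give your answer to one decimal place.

Pplat = PEEP + Vt / Cstat = 7 + 545 / 51.9 = 7 + 10.501 = 17.501 cmH2O.

17.5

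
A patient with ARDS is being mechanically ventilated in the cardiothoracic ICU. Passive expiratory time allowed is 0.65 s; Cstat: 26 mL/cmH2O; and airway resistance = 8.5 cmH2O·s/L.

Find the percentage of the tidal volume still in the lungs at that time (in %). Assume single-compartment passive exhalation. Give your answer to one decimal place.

5.3

τ = R × C = 8.5 × 26 mL/cmH2O = 8.5 × 0.026 L/cmH2O = 0.221 s.
Passive exhalation: V(t)/V₀ = e^(−t/τ) = e^(−0.65/0.221) = 0.0528.
Fraction remaining = 0.0528 → 5.28%.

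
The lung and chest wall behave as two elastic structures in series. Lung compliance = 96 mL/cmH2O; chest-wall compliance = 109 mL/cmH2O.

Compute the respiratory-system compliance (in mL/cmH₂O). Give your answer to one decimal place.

51.0

Lung and chest wall are elastances in series: 1/Crs = 1/CL + 1/Ccw.
1/Crs = 1/96 + 1/109 = 0.01959.
Crs = 51.046 mL/cmH2O.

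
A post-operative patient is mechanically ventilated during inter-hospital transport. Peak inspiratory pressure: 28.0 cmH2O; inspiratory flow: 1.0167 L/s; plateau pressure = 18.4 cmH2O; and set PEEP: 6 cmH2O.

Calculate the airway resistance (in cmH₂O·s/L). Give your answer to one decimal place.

9.4

Raw = (PIP − Pplat) / flow = (28.0 − 18.4) / 1.0167 = 9.6 / 1.0167 = 9.442 cmH2O·s/L.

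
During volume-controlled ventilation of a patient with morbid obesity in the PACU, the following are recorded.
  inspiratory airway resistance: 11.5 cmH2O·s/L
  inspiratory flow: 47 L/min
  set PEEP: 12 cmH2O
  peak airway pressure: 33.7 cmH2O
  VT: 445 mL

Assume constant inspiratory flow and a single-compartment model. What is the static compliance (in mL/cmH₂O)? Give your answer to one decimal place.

Flow: 47 L/min ÷ 60 = 0.7833 L/s.
Equation of motion (constant flow): PIP = Vt/C + R·V̇ + PEEP.
Vt/C = PIP − R·V̇ − PEEP = 33.7 − 11.5×0.7833 − 12 = 33.7 − 9.008 − 12 = 12.692 cmH2O.
C = Vt / 12.692 = 445 / 12.692 = 35.061 mL/cmH2O.

35.1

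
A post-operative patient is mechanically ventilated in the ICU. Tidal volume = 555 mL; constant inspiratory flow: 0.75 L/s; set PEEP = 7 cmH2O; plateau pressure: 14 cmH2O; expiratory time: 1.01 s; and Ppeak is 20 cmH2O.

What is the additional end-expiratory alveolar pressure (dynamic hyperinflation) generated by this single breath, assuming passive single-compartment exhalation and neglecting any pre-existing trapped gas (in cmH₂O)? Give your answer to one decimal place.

R = (PIP − Pplat)/V̇ = (20 − 14) / 0.75 = 6.0/0.75 = 8.0 cmH2O·s/L.
C = Vt/(Pplat − PEEP) = 555.0 / (14 − 7) = 555.0/7.0 = 79.286 mL/cmH2O.
τ = R × C = 8.0 × 0.07929 L/cmH2O = 0.6343 s.
Fraction remaining = e^(−Te/τ) = e^(−1.01/0.6343) = 0.2035; trapped volume = 555.0 × 0.2035 = 112.94 mL.
Additional alveolar pressure from trapping ≈ V_trapped / C = 112.94 / 79.286 = 1.424 cmH2O.

1.4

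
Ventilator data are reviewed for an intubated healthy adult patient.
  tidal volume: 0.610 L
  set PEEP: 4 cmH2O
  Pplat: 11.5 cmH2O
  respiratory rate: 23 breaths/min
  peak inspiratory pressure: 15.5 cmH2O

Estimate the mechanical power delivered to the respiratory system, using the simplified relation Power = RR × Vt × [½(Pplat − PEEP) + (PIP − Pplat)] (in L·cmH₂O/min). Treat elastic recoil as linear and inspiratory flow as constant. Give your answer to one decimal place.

108.7

Per-breath work = Vt × [½(Pplat−PEEP) + (PIP−Pplat)] = 0.610 × [0.5×7.5 + 4.0] = 0.610 × 7.75 = 4.728 L·cmH2O.
Power = 23 × 4.728 = 108.74 L·cmH2O/min.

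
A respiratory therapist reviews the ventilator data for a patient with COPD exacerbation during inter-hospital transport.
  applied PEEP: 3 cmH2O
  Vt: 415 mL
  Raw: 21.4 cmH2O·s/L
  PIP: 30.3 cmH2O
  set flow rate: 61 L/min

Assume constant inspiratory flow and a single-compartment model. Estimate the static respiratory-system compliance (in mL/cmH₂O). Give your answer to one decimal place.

74.9

Flow: 61 L/min ÷ 60 = 1.0167 L/s.
Equation of motion (constant flow): PIP = Vt/C + R·V̇ + PEEP.
Vt/C = PIP − R·V̇ − PEEP = 30.3 − 21.4×1.0167 − 3 = 30.3 − 21.757 − 3 = 5.543 cmH2O.
C = Vt / 5.543 = 415 / 5.543 = 74.869 mL/cmH2O.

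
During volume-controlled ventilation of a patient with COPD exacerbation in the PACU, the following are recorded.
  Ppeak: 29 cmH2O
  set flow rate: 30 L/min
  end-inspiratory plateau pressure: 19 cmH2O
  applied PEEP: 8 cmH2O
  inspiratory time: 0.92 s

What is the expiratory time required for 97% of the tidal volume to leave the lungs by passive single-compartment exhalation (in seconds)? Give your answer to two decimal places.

Flow: 30 L/min ÷ 60 = 0.5 L/s.
Vt = flow × Ti = 0.5 L/s × 0.92 s × 1000 mL/L = 460.0 mL.
R = (PIP − Pplat)/V̇ = (29 − 19) / 0.5 = 10.0/0.5 = 20.0 cmH2O·s/L.
C = Vt/(Pplat − PEEP) = 460.0 / (19 − 8) = 460.0/11.0 = 41.818 mL/cmH2O.
τ = R × C = 20.0 × 0.04182 L/cmH2O = 0.8364 s.
t = −τ·ln(1 − 0.97) = −0.8364·ln(0.03) = 2.933 s.

2.93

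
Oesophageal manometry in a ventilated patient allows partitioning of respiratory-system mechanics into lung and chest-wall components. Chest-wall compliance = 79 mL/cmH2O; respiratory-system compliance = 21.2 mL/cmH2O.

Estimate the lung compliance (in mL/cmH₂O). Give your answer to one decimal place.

1/CL = 1/Crs − 1/Ccw.
1/CL = 1/21.2 − 1/79 = 0.03451.
CL = 28.977 mL/cmH2O.

29.0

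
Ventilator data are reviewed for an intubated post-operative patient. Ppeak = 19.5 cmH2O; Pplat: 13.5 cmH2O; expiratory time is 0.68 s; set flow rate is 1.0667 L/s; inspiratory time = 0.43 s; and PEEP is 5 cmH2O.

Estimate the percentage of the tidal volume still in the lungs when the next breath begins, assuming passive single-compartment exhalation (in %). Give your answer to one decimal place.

Vt = flow × Ti = 1.0667 L/s × 0.43 s × 1000 mL/L = 458.68 mL.
R = (PIP − Pplat)/V̇ = (19.5 − 13.5) / 1.0667 = 6.0/1.0667 = 5.625 cmH2O·s/L.
C = Vt/(Pplat − PEEP) = 458.68 / (13.5 − 5) = 458.68/8.5 = 53.962 mL/cmH2O.
τ = R × C = 5.625 × 0.05396 L/cmH2O = 0.3035 s.
Fraction remaining at end-expiration = e^(−Te/τ) = e^(−0.68/0.3035) = 0.1064 → 10.64%.

10.6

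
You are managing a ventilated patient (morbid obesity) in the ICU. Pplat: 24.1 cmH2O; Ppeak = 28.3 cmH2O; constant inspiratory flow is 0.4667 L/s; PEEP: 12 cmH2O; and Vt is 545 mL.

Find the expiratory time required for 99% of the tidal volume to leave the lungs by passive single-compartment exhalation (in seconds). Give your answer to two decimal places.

R = (PIP − Pplat)/V̇ = (28.3 − 24.1) / 0.4667 = 4.2/0.4667 = 8.999 cmH2O·s/L.
C = Vt/(Pplat − PEEP) = 545.0 / (24.1 − 12) = 545.0/12.1 = 45.041 mL/cmH2O.
τ = R × C = 8.999 × 0.04504 L/cmH2O = 0.4053 s.
t = −τ·ln(1 − 0.99) = −0.4053·ln(0.01) = 1.866 s.

1.87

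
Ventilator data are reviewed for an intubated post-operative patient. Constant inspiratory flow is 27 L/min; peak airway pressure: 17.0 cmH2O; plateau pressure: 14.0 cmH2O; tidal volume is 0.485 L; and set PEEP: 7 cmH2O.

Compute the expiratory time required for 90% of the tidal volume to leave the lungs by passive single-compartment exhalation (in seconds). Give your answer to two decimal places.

Flow: 27 L/min ÷ 60 = 0.45 L/s.
R = (PIP − Pplat)/V̇ = (17.0 − 14.0) / 0.45 = 3.0/0.45 = 6.667 cmH2O·s/L.
C = Vt/(Pplat − PEEP) = 485.0 / (14.0 − 7) = 485.0/7.0 = 69.286 mL/cmH2O.
τ = R × C = 6.667 × 0.06929 L/cmH2O = 0.462 s.
t = −τ·ln(1 − 0.90) = −0.462·ln(0.1) = 1.064 s.

1.06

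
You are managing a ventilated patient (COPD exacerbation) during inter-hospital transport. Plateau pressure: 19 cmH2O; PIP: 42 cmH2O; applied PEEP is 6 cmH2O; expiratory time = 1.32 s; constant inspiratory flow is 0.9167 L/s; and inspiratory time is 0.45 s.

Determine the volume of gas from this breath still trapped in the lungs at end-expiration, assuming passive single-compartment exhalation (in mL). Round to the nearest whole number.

Vt = flow × Ti = 0.9167 L/s × 0.45 s × 1000 mL/L = 412.52 mL.
R = (PIP − Pplat)/V̇ = (42 − 19) / 0.9167 = 23.0/0.9167 = 25.09 cmH2O·s/L.
C = Vt/(Pplat − PEEP) = 412.52 / (19 − 6) = 412.52/13.0 = 31.732 mL/cmH2O.
τ = R × C = 25.09 × 0.03173 L/cmH2O = 0.7961 s.
Fraction remaining = e^(−Te/τ) = e^(−1.32/0.7961) = 0.1905.
Trapped volume = 412.52 × 0.1905 = 78.585 mL.

79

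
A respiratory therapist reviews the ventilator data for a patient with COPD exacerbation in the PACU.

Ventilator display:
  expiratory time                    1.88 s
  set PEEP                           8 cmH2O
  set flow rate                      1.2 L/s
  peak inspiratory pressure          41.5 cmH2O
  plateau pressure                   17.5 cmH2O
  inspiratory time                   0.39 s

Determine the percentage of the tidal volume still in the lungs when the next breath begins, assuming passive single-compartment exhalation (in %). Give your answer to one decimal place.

14.8

Vt = flow × Ti = 1.2 L/s × 0.39 s × 1000 mL/L = 468.0 mL.
R = (PIP − Pplat)/V̇ = (41.5 − 17.5) / 1.2 = 24.0/1.2 = 20.0 cmH2O·s/L.
C = Vt/(Pplat − PEEP) = 468.0 / (17.5 − 8) = 468.0/9.5 = 49.263 mL/cmH2O.
τ = R × C = 20.0 × 0.04926 L/cmH2O = 0.9852 s.
Fraction remaining at end-expiration = e^(−Te/τ) = e^(−1.88/0.9852) = 0.1483 → 14.83%.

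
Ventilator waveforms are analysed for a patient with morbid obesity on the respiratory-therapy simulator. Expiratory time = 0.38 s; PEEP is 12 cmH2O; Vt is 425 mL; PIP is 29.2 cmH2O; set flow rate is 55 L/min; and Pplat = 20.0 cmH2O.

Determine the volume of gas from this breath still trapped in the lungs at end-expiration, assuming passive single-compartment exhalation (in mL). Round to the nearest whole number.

208

Flow: 55 L/min ÷ 60 = 0.9167 L/s.
R = (PIP − Pplat)/V̇ = (29.2 − 20.0) / 0.9167 = 9.2/0.9167 = 10.036 cmH2O·s/L.
C = Vt/(Pplat − PEEP) = 425.0 / (20.0 − 12) = 425.0/8.0 = 53.125 mL/cmH2O.
τ = R × C = 10.036 × 0.05313 L/cmH2O = 0.5332 s.
Fraction remaining = e^(−Te/τ) = e^(−0.38/0.5332) = 0.4903.
Trapped volume = 425.0 × 0.4903 = 208.38 mL.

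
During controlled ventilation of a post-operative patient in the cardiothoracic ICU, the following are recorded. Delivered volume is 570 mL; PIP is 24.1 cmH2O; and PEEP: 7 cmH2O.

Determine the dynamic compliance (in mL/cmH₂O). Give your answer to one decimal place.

33.3

Dynamic compliance = Vt / (PIP − PEEP) = 570 / (24.1 − 7) = 570 / 17.1 = 33.333 mL/cmH2O.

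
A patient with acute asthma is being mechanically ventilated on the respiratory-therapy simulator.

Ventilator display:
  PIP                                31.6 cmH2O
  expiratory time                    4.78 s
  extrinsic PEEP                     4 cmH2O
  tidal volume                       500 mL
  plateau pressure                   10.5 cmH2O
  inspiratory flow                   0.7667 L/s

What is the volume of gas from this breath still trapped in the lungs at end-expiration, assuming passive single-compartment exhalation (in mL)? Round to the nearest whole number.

R = (PIP − Pplat)/V̇ = (31.6 − 10.5) / 0.7667 = 21.1/0.7667 = 27.521 cmH2O·s/L.
C = Vt/(Pplat − PEEP) = 500.0 / (10.5 − 4) = 500.0/6.5 = 76.923 mL/cmH2O.
τ = R × C = 27.521 × 0.07692 L/cmH2O = 2.117 s.
Fraction remaining = e^(−Te/τ) = e^(−4.78/2.117) = 0.1046.
Trapped volume = 500.0 × 0.1046 = 52.3 mL.

52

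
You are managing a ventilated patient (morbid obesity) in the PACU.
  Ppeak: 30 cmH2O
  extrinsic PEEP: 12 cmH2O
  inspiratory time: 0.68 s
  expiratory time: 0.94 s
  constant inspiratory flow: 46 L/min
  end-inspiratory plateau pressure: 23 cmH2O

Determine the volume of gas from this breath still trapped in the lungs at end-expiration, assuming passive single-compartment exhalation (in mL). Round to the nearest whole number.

Flow: 46 L/min ÷ 60 = 0.7667 L/s.
Vt = flow × Ti = 0.7667 L/s × 0.68 s × 1000 mL/L = 521.36 mL.
R = (PIP − Pplat)/V̇ = (30 − 23) / 0.7667 = 7.0/0.7667 = 9.13 cmH2O·s/L.
C = Vt/(Pplat − PEEP) = 521.36 / (23 − 12) = 521.36/11.0 = 47.396 mL/cmH2O.
τ = R × C = 9.13 × 0.0474 L/cmH2O = 0.4328 s.
Fraction remaining = e^(−Te/τ) = e^(−0.94/0.4328) = 0.114.
Trapped volume = 521.36 × 0.114 = 59.435 mL.

59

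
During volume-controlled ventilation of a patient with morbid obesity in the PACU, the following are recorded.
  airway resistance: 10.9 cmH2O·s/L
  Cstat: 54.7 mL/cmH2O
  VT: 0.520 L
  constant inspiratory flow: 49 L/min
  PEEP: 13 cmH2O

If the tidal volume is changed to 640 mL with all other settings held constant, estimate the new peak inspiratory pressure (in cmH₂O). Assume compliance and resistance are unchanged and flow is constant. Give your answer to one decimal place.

33.6

Flow: 49 L/min ÷ 60 = 0.8167 L/s.
PIP = Vt/C + R·V̇ + PEEP (constant-flow equation of motion).
Only the elastic term changes: ΔPIP = ΔVt / C = (640 − 520) / 54.7 = 2.194 cmH2O.
Original PIP = 520/54.7 + 10.9×0.8167 + 13 = 31.408 cmH2O; new PIP = 31.408 + (2.194) = 33.602 cmH2O.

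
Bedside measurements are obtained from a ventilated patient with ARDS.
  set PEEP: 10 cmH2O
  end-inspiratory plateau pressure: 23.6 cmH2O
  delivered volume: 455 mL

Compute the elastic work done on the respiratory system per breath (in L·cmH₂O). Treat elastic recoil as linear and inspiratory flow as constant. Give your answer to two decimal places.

3.09

Elastic work ≈ ½ × (Pplat − PEEP) × Vt = 0.5 × (23.6 − 10) × 0.455 L = 0.5 × 13.6 × 0.455 = 3.094 L·cmH2O.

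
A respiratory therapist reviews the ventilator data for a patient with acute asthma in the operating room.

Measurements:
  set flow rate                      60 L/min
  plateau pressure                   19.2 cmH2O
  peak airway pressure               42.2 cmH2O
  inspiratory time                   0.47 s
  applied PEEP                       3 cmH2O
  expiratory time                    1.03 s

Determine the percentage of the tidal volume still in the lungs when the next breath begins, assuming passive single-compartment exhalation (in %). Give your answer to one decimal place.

Flow: 60 L/min ÷ 60 = 1 L/s.
Vt = flow × Ti = 1 L/s × 0.47 s × 1000 mL/L = 470.0 mL.
R = (PIP − Pplat)/V̇ = (42.2 − 19.2) / 1 = 23.0/1 = 23.0 cmH2O·s/L.
C = Vt/(Pplat − PEEP) = 470.0 / (19.2 − 3) = 470.0/16.2 = 29.012 mL/cmH2O.
τ = R × C = 23.0 × 0.02901 L/cmH2O = 0.6672 s.
Fraction remaining at end-expiration = e^(−Te/τ) = e^(−1.03/0.6672) = 0.2136 → 21.36%.

21.4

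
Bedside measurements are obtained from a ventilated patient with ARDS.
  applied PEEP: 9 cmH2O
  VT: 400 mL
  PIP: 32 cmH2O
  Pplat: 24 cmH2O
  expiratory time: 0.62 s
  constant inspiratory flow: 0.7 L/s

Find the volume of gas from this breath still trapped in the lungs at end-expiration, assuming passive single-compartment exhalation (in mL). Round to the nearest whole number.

52

R = (PIP − Pplat)/V̇ = (32 − 24) / 0.7 = 8.0/0.7 = 11.429 cmH2O·s/L.
C = Vt/(Pplat − PEEP) = 400.0 / (24 − 9) = 400.0/15.0 = 26.667 mL/cmH2O.
τ = R × C = 11.429 × 0.02667 L/cmH2O = 0.3048 s.
Fraction remaining = e^(−Te/τ) = e^(−0.62/0.3048) = 0.1308.
Trapped volume = 400.0 × 0.1308 = 52.32 mL.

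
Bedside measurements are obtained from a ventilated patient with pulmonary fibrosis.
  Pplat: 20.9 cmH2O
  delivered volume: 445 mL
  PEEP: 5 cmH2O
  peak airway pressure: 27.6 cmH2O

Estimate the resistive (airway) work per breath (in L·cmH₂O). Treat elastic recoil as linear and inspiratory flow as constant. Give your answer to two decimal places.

2.98

With constant inspiratory flow the resistive pressure is constant at PIP − Pplat = 27.6 − 20.9 = 6.7 cmH2O, so resistive work = 6.7 × 0.445 = 2.982 L·cmH2O.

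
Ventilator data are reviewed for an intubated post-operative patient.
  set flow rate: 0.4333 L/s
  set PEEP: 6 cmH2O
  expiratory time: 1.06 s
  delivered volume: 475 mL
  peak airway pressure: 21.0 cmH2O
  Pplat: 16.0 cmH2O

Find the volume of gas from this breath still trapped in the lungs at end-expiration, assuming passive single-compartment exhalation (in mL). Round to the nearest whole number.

R = (PIP − Pplat)/V̇ = (21.0 − 16.0) / 0.4333 = 5.0/0.4333 = 11.539 cmH2O·s/L.
C = Vt/(Pplat − PEEP) = 475.0 / (16.0 − 6) = 475.0/10.0 = 47.5 mL/cmH2O.
τ = R × C = 11.539 × 0.0475 L/cmH2O = 0.5481 s.
Fraction remaining = e^(−Te/τ) = e^(−1.06/0.5481) = 0.1446.
Trapped volume = 475.0 × 0.1446 = 68.685 mL.

69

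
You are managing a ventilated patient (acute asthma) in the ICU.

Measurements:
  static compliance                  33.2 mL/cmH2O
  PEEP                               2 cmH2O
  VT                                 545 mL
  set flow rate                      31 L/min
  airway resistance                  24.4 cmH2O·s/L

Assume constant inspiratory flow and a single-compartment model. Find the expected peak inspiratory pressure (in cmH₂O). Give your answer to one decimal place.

Flow: 31 L/min ÷ 60 = 0.5167 L/s.
Equation of motion (constant flow): PIP = Vt/C + R·V̇ + PEEP.
PIP = 545/33.2 + 24.4×0.5167 + 2 = 16.416 + 12.607 + 2 = 31.023 cmH2O.

31.0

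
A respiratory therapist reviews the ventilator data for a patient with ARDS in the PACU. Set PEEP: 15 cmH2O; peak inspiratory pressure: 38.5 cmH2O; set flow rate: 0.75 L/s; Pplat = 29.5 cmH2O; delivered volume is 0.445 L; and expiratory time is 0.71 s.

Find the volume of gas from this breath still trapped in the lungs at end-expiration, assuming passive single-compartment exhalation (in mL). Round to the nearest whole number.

65

R = (PIP − Pplat)/V̇ = (38.5 − 29.5) / 0.75 = 9.0/0.75 = 12.0 cmH2O·s/L.
C = Vt/(Pplat − PEEP) = 445.0 / (29.5 − 15) = 445.0/14.5 = 30.69 mL/cmH2O.
τ = R × C = 12.0 × 0.03069 L/cmH2O = 0.3683 s.
Fraction remaining = e^(−Te/τ) = e^(−0.71/0.3683) = 0.1455.
Trapped volume = 445.0 × 0.1455 = 64.748 mL.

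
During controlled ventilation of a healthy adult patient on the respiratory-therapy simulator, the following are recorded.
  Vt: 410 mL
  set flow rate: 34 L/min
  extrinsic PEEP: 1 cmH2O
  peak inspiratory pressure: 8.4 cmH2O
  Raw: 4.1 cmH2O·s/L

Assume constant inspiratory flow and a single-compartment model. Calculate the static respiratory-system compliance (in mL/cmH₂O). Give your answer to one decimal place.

80.8

Flow: 34 L/min ÷ 60 = 0.5667 L/s.
Equation of motion (constant flow): PIP = Vt/C + R·V̇ + PEEP.
Vt/C = PIP − R·V̇ − PEEP = 8.4 − 4.1×0.5667 − 1 = 8.4 − 2.323 − 1 = 5.077 cmH2O.
C = Vt / 5.077 = 410 / 5.077 = 80.756 mL/cmH2O.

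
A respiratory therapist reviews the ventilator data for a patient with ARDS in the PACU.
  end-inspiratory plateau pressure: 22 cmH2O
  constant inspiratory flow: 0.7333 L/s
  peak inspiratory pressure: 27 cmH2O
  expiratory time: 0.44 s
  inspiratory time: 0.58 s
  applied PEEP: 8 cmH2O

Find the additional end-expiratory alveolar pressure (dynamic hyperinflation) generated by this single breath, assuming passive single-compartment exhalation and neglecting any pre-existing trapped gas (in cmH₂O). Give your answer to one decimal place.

Vt = flow × Ti = 0.7333 L/s × 0.58 s × 1000 mL/L = 425.31 mL.
R = (PIP − Pplat)/V̇ = (27 − 22) / 0.7333 = 5.0/0.7333 = 6.818 cmH2O·s/L.
C = Vt/(Pplat − PEEP) = 425.31 / (22 − 8) = 425.31/14.0 = 30.379 mL/cmH2O.
τ = R × C = 6.818 × 0.03038 L/cmH2O = 0.2071 s.
Fraction remaining = e^(−Te/τ) = e^(−0.44/0.2071) = 0.1195; trapped volume = 425.31 × 0.1195 = 50.825 mL.
Additional alveolar pressure from trapping ≈ V_trapped / C = 50.825 / 30.379 = 1.673 cmH2O.

1.7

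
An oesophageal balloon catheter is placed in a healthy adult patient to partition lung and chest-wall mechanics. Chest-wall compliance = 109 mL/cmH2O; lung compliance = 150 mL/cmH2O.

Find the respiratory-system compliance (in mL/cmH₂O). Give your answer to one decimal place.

63.1

Lung and chest wall are elastances in series: 1/Crs = 1/CL + 1/Ccw.
1/Crs = 1/150 + 1/109 = 0.01584.
Crs = 63.131 mL/cmH2O.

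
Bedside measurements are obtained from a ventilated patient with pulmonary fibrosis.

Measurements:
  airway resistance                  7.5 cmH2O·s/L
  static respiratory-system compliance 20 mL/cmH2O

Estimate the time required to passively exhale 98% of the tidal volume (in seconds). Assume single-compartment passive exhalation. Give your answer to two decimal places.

τ = R × C = 7.5 × 20 mL/cmH2O = 7.5 × 0.020 L/cmH2O = 0.15 s.
Exhaled fraction f = 1 − e^(−t/τ) → t = −τ·ln(1 − f) = −0.15·ln(0.02) = 0.5868 s.

0.59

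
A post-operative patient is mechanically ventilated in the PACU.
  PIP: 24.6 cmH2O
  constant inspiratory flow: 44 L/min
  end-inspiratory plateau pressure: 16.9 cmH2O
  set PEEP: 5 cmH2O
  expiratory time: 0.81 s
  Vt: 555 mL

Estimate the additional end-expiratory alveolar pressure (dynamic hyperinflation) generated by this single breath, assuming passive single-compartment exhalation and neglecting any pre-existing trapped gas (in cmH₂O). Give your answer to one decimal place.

Flow: 44 L/min ÷ 60 = 0.7333 L/s.
R = (PIP − Pplat)/V̇ = (24.6 − 16.9) / 0.7333 = 7.7/0.7333 = 10.5 cmH2O·s/L.
C = Vt/(Pplat − PEEP) = 555.0 / (16.9 − 5) = 555.0/11.9 = 46.639 mL/cmH2O.
τ = R × C = 10.5 × 0.04664 L/cmH2O = 0.4897 s.
Fraction remaining = e^(−Te/τ) = e^(−0.81/0.4897) = 0.1913; trapped volume = 555.0 × 0.1913 = 106.17 mL.
Additional alveolar pressure from trapping ≈ V_trapped / C = 106.17 / 46.639 = 2.276 cmH2O.

2.3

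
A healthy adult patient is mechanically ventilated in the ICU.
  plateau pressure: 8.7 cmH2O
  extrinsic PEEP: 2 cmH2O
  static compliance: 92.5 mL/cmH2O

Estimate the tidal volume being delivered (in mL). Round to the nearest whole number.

620

Vt = Cstat × (Pplat − PEEP) = 92.5 × (8.7 − 2) = 92.5 × 6.7 = 619.75 mL.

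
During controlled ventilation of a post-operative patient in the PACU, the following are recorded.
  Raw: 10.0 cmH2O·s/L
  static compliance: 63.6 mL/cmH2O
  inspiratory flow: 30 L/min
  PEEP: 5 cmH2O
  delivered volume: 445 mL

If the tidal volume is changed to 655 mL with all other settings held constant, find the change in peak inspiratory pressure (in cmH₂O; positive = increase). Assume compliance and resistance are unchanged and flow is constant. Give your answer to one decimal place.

3.3

PIP = Vt/C + R·V̇ + PEEP (constant-flow equation of motion).
Only the elastic term changes: ΔPIP = ΔVt / C = (655 − 445) / 63.6 = 3.302 cmH2O.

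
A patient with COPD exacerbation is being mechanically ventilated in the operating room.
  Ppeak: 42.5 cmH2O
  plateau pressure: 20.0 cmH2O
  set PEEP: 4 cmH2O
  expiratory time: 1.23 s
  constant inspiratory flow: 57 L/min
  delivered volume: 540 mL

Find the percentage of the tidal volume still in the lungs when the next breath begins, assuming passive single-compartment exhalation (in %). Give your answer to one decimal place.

Flow: 57 L/min ÷ 60 = 0.95 L/s.
R = (PIP − Pplat)/V̇ = (42.5 − 20.0) / 0.95 = 22.5/0.95 = 23.684 cmH2O·s/L.
C = Vt/(Pplat − PEEP) = 540.0 / (20.0 − 4) = 540.0/16.0 = 33.75 mL/cmH2O.
τ = R × C = 23.684 × 0.03375 L/cmH2O = 0.7993 s.
Fraction remaining at end-expiration = e^(−Te/τ) = e^(−1.23/0.7993) = 0.2146 → 21.46%.

21.5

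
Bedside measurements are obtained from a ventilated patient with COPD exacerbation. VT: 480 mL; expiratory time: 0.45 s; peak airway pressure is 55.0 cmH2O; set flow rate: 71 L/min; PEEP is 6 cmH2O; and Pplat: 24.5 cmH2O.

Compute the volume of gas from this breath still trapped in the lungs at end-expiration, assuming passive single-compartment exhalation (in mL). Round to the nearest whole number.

245

Flow: 71 L/min ÷ 60 = 1.1833 L/s.
R = (PIP − Pplat)/V̇ = (55.0 − 24.5) / 1.1833 = 30.5/1.1833 = 25.775 cmH2O·s/L.
C = Vt/(Pplat − PEEP) = 480.0 / (24.5 − 6) = 480.0/18.5 = 25.946 mL/cmH2O.
τ = R × C = 25.775 × 0.02595 L/cmH2O = 0.6689 s.
Fraction remaining = e^(−Te/τ) = e^(−0.45/0.6689) = 0.5103.
Trapped volume = 480.0 × 0.5103 = 244.94 mL.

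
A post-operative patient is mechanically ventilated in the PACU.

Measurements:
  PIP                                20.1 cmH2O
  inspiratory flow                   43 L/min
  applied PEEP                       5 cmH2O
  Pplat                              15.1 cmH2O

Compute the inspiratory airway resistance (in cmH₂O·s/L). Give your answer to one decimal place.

7.0

Flow: 43 L/min ÷ 60 = 0.7167 L/s.
Raw = (PIP − Pplat) / flow = (20.1 − 15.1) / 0.7167 = 5.0 / 0.7167 = 6.976 cmH2O·s/L.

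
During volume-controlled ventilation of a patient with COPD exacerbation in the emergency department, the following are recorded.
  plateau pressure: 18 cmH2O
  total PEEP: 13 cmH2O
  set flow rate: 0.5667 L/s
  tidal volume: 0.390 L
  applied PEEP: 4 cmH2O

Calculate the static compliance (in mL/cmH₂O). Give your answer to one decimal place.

End-expiratory occlusion gives total PEEP = 13 cmH2O (intrinsic PEEP = 13 − 4 = 9). Use total PEEP for the elastic gradient.
Cstat = Vt / (Pplat − PEEPtotal) = 390 / (18 − 13) = 390 / 5.0 = 78.0 mL/cmH2O.

78.0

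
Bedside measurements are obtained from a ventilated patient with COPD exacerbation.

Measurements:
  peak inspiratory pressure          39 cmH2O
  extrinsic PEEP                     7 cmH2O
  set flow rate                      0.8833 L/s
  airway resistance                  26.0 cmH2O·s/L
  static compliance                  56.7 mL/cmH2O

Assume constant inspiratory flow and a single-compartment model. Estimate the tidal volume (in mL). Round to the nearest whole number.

512

Equation of motion (constant flow): PIP = Vt/C + R·V̇ + PEEP.
Vt/C = PIP − R·V̇ − PEEP = 39 − 22.966 − 7 = 9.034 cmH2O.
Vt = C × 9.034 = 56.7 × 9.034 = 512.23 mL.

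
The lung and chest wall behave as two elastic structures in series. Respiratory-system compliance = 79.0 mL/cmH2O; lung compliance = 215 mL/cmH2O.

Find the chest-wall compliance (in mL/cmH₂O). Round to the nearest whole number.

125

1/Ccw = 1/Crs − 1/CL.
1/Ccw = 1/79.0 − 1/215 = 0.008007.
Ccw = 124.89 mL/cmH2O.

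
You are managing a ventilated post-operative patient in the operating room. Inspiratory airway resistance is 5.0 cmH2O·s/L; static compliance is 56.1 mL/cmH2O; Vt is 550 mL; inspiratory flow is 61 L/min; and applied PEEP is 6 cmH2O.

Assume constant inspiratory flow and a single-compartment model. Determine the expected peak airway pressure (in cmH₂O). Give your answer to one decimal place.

Flow: 61 L/min ÷ 60 = 1.0167 L/s.
Equation of motion (constant flow): PIP = Vt/C + R·V̇ + PEEP.
PIP = 550/56.1 + 5.0×1.0167 + 6 = 9.804 + 5.084 + 6 = 20.888 cmH2O.

20.9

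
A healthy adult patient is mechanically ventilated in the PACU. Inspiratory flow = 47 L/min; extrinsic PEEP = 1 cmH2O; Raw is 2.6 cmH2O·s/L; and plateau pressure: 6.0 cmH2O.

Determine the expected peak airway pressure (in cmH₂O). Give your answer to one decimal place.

Flow: 47 L/min ÷ 60 = 0.7833 L/s.
PIP = Pplat + Raw × flow = 6.0 + 2.6 × 0.7833 = 6.0 + 2.037 = 8.037 cmH2O.

8.0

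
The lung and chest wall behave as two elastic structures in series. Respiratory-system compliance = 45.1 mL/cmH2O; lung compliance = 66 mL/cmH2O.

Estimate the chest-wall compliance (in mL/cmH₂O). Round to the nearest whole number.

142

1/Ccw = 1/Crs − 1/CL.
1/Ccw = 1/45.1 − 1/66 = 0.007021.
Ccw = 142.43 mL/cmH2O.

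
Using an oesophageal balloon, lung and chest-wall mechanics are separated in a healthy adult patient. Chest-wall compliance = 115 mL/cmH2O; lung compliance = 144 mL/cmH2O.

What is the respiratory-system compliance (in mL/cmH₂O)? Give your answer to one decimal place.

63.9

Lung and chest wall are elastances in series: 1/Crs = 1/CL + 1/Ccw.
1/Crs = 1/144 + 1/115 = 0.01564.
Crs = 63.939 mL/cmH2O.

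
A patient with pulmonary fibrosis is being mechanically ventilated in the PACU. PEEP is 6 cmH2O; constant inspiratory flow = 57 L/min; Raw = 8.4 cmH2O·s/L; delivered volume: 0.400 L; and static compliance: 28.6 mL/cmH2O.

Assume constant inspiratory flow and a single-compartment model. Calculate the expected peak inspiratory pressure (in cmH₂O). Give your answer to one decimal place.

Flow: 57 L/min ÷ 60 = 0.95 L/s.
Equation of motion (constant flow): PIP = Vt/C + R·V̇ + PEEP.
PIP = 400/28.6 + 8.4×0.95 + 6 = 13.986 + 7.98 + 6 = 27.966 cmH2O.

28.0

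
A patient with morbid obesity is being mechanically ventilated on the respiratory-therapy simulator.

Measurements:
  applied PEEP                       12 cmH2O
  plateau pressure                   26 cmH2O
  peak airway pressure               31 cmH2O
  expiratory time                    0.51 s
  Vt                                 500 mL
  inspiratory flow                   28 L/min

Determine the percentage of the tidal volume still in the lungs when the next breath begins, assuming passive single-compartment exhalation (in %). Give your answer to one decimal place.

Flow: 28 L/min ÷ 60 = 0.4667 L/s.
R = (PIP − Pplat)/V̇ = (31 − 26) / 0.4667 = 5.0/0.4667 = 10.714 cmH2O·s/L.
C = Vt/(Pplat − PEEP) = 500.0 / (26 − 12) = 500.0/14.0 = 35.714 mL/cmH2O.
τ = R × C = 10.714 × 0.03571 L/cmH2O = 0.3826 s.
Fraction remaining at end-expiration = e^(−Te/τ) = e^(−0.51/0.3826) = 0.2637 → 26.37%.

26.4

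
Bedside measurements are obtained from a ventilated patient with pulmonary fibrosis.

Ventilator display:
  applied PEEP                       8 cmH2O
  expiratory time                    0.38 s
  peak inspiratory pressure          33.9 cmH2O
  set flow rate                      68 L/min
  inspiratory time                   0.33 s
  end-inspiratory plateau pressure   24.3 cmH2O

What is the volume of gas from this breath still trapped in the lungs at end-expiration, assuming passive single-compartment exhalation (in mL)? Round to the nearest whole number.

Flow: 68 L/min ÷ 60 = 1.1333 L/s.
Vt = flow × Ti = 1.1333 L/s × 0.33 s × 1000 mL/L = 373.99 mL.
R = (PIP − Pplat)/V̇ = (33.9 − 24.3) / 1.1333 = 9.6/1.1333 = 8.471 cmH2O·s/L.
C = Vt/(Pplat − PEEP) = 373.99 / (24.3 − 8) = 373.99/16.3 = 22.944 mL/cmH2O.
τ = R × C = 8.471 × 0.02294 L/cmH2O = 0.1943 s.
Fraction remaining = e^(−Te/τ) = e^(−0.38/0.1943) = 0.1415.
Trapped volume = 373.99 × 0.1415 = 52.92 mL.

53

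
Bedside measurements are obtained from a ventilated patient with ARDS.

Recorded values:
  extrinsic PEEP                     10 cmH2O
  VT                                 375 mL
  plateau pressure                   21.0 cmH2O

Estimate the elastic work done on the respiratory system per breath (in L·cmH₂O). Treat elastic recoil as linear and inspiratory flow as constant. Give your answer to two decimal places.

Elastic work ≈ ½ × (Pplat − PEEP) × Vt = 0.5 × (21.0 − 10) × 0.375 L = 0.5 × 11.0 × 0.375 = 2.063 L·cmH2O.

2.06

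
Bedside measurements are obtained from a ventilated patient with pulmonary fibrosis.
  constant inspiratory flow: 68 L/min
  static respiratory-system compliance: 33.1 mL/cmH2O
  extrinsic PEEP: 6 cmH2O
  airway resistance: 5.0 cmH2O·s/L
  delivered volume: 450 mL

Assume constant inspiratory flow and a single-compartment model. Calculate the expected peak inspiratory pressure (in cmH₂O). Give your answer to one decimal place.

Flow: 68 L/min ÷ 60 = 1.1333 L/s.
Equation of motion (constant flow): PIP = Vt/C + R·V̇ + PEEP.
PIP = 450/33.1 + 5.0×1.1333 + 6 = 13.595 + 5.667 + 6 = 25.262 cmH2O.

25.3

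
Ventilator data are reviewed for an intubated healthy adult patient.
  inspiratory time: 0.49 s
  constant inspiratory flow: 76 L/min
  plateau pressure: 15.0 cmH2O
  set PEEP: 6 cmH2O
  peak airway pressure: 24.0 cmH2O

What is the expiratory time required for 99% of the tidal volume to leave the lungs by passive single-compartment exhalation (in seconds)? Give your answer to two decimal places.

2.26

Flow: 76 L/min ÷ 60 = 1.2667 L/s.
Vt = flow × Ti = 1.2667 L/s × 0.49 s × 1000 mL/L = 620.68 mL.
R = (PIP − Pplat)/V̇ = (24.0 − 15.0) / 1.2667 = 9.0/1.2667 = 7.105 cmH2O·s/L.
C = Vt/(Pplat − PEEP) = 620.68 / (15.0 − 6) = 620.68/9.0 = 68.964 mL/cmH2O.
τ = R × C = 7.105 × 0.06896 L/cmH2O = 0.49 s.
t = −τ·ln(1 − 0.99) = −0.49·ln(0.01) = 2.257 s.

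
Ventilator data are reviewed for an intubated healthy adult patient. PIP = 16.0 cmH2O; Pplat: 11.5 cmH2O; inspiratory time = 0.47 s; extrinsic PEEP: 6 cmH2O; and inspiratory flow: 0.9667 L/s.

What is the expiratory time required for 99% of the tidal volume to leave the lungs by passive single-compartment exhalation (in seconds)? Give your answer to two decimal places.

1.77

Vt = flow × Ti = 0.9667 L/s × 0.47 s × 1000 mL/L = 454.35 mL.
R = (PIP − Pplat)/V̇ = (16.0 − 11.5) / 0.9667 = 4.5/0.9667 = 4.655 cmH2O·s/L.
C = Vt/(Pplat − PEEP) = 454.35 / (11.5 − 6) = 454.35/5.5 = 82.609 mL/cmH2O.
τ = R × C = 4.655 × 0.08261 L/cmH2O = 0.3845 s.
t = −τ·ln(1 − 0.99) = −0.3845·ln(0.01) = 1.771 s.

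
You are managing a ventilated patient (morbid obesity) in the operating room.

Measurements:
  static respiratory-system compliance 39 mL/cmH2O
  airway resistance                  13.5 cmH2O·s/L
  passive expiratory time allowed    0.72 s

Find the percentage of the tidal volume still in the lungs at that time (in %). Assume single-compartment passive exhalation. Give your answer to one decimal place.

25.5

τ = R × C = 13.5 × 39 mL/cmH2O = 13.5 × 0.039 L/cmH2O = 0.5265 s.
Passive exhalation: V(t)/V₀ = e^(−t/τ) = e^(−0.72/0.5265) = 0.2547.
Fraction remaining = 0.2547 → 25.47%.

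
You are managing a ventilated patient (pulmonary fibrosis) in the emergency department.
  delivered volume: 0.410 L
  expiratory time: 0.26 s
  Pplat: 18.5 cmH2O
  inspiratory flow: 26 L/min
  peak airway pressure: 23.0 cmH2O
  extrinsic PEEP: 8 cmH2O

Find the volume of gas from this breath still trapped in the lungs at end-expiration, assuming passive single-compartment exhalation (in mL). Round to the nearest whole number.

Flow: 26 L/min ÷ 60 = 0.4333 L/s.
R = (PIP − Pplat)/V̇ = (23.0 − 18.5) / 0.4333 = 4.5/0.4333 = 10.385 cmH2O·s/L.
C = Vt/(Pplat − PEEP) = 410.0 / (18.5 − 8) = 410.0/10.5 = 39.048 mL/cmH2O.
τ = R × C = 10.385 × 0.03905 L/cmH2O = 0.4055 s.
Fraction remaining = e^(−Te/τ) = e^(−0.26/0.4055) = 0.5267.
Trapped volume = 410.0 × 0.5267 = 215.95 mL.

216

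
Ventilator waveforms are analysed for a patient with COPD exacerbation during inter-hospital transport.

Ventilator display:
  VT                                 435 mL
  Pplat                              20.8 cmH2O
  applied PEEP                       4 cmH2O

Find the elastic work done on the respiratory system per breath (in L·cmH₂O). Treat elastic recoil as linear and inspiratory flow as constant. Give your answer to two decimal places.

3.65

Elastic work ≈ ½ × (Pplat − PEEP) × Vt = 0.5 × (20.8 − 4) × 0.435 L = 0.5 × 16.8 × 0.435 = 3.654 L·cmH2O.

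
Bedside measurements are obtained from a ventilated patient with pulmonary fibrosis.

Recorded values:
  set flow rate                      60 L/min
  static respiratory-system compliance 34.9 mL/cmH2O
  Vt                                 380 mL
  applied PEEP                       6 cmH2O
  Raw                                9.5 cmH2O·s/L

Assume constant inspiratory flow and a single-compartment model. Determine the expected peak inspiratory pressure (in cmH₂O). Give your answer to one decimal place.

26.4

Flow: 60 L/min ÷ 60 = 1 L/s.
Equation of motion (constant flow): PIP = Vt/C + R·V̇ + PEEP.
PIP = 380/34.9 + 9.5×1 + 6 = 10.888 + 9.5 + 6 = 26.388 cmH2O.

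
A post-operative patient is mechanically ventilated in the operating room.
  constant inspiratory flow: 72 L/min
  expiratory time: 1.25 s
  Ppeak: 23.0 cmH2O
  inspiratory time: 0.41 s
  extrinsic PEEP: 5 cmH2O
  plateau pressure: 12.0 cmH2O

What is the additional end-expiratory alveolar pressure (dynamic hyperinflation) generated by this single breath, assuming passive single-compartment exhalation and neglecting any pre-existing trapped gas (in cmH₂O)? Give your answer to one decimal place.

Flow: 72 L/min ÷ 60 = 1.2 L/s.
Vt = flow × Ti = 1.2 L/s × 0.41 s × 1000 mL/L = 492.0 mL.
R = (PIP − Pplat)/V̇ = (23.0 − 12.0) / 1.2 = 11.0/1.2 = 9.167 cmH2O·s/L.
C = Vt/(Pplat − PEEP) = 492.0 / (12.0 − 5) = 492.0/7.0 = 70.286 mL/cmH2O.
τ = R × C = 9.167 × 0.07029 L/cmH2O = 0.6443 s.
Fraction remaining = e^(−Te/τ) = e^(−1.25/0.6443) = 0.1437; trapped volume = 492.0 × 0.1437 = 70.7 mL.
Additional alveolar pressure from trapping ≈ V_trapped / C = 70.7 / 70.286 = 1.006 cmH2O.

1.0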